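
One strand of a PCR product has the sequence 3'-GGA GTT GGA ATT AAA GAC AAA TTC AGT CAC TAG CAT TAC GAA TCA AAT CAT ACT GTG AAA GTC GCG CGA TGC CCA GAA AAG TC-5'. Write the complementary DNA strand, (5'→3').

The strand is given 3'→5', so its complement runs 5'→3' in the same left-to-right order: pair each base A↔T, G↔C.

5'-CCTCAACCTTAATTTCTGTTTAAGTCAGTGATCGTAATGCTTAGTTTAGTATGACACTTTCAGCGCGCTACGGGTCTTTTCAG-3'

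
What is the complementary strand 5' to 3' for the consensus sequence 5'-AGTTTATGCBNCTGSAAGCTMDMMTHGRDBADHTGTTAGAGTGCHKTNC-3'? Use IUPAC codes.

Standard pairs A↔T, G↔C; ambiguity codes pair R↔Y, M↔K, S↔S, B↔V, D↔H, N↔N. Complement (TCAAATACGVNGACSTTCGAKHKKADCYHVTHDACAATCTCACGDMANG), then reverse for 5'→3'.

5'-GNAMDGCACTCTAACADHTVHYCDAKKHKAGCTTSCAGNVGCATAAACT-3'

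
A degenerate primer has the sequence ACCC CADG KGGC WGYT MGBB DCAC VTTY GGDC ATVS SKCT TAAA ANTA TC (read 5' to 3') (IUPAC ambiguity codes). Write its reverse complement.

5'-GATANTTTTAAGMSSBATGHCCRAABGTGHVVCKARCWGCCMCHTGGGGT-3'

Standard pairs A↔T, G↔C; ambiguity codes pair Y↔R, M↔K, W↔W, S↔S, B↔V, D↔H, N↔N. Complement (TGGGGTHCMCCGWCRAKCVVHGTGBAARCCHGTABSSMGAATTTTNATAG), then reverse for 5'→3'.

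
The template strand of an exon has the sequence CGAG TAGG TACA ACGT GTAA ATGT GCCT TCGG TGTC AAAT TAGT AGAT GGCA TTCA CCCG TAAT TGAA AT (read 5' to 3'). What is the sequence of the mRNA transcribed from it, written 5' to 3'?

5'-AUUUCAAUUACGGGUGAAUGCCAUCUACUAAUUUGACACCGAAGGCACAUUUACACGUUGUACCUACUCG-3'

RNA polymerase reads the template 3'→5' and synthesizes mRNA 5'→3' by base-pairing (A→U, T→A, G↔C). The complement of the template is GCTCATCCATGTTGCACATTTACACGGAAGCCACAGTTTAATCATCTACCGTAAGTGGGCATTAACTTTA; antiparallel, so 5'→3' the coding strand is ATTTCAATTACGGGTGAATGCCATCTACTAATTTGACACCGAAGGCACATTTACACGTTGTACCTACTCG. Replace T with U for the mRNA.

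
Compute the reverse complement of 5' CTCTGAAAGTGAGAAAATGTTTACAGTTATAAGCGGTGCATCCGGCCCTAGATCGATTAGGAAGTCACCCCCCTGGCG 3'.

Complement each base (A↔T, G↔C): GAGACTTTCACTCTTTTACAAATGTCAATATTCGCCACGTAGGCCGGGATCTAGCTAATCCTTCAGTGGGGGGACCGC. Then reverse.

5'-CGCCAGGGGGGTGACTTCCTAATCGATCTAGGGCCGGATGCACCGCTTATAACTGTAAACATTTTCTCACTTTCAGAG-3'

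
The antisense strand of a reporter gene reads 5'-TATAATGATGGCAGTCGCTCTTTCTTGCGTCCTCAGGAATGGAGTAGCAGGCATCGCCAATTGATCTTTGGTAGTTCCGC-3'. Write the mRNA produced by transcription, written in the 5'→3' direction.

5'-GCGGAACUACCAAAGAUCAAUUGGCGAUGCCUGCUACUCCAUUCCUGAGGACGCAAGAAAGAGCGACUGCCAUCAUUAUA-3'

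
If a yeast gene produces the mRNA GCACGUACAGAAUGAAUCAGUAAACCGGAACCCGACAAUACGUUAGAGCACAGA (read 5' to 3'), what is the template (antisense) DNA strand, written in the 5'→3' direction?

Replace U with T to get the coding DNA strand: GCACGTACAGAATGAATCAGTAAACCGGAACCCGACAATACGTTAGAGCACAGA. The template strand is its reverse complement (complement CGTGCATGTCTTACTTAGTCATTTGGCCTTGGGCTGTTATGCAATCTCGTGTCT, then reverse).

5'-TCTGTGCTCTAACGTATTGTCGGGTTCCGGTTTACTGATTCATTCTGTACGTGC-3'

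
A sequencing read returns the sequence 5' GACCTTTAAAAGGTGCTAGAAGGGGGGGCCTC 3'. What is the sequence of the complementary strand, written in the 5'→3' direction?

Pairing A↔T and G↔C gives CTGGAAATTTTCCACGATCTTCCCCCCCGGAG, running 3'→5'. Reverse for the 5'→3' convention.

5′-GAGGCCCCCCCTTCTAGCACCTTTTAAAGGTC-3′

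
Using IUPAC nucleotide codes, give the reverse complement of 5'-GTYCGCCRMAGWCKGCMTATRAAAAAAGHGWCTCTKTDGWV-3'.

5'-BWCHAMAGAGWCDCTTTTTTYATAKGCMGWCTKYGGCGRAC-3'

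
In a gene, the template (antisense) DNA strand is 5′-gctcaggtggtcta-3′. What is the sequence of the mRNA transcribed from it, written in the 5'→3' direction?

5'-UAGACCACCUGAGC-3'

RNA polymerase reads the template 3'→5' and synthesizes mRNA 5'→3' by base-pairing (A→U, T→A, G↔C). The complement of the template is CGAGTCCACCAGAT; antiparallel, so 5'→3' the coding strand is TAGACCACCTGAGC. Replace T with U for the mRNA.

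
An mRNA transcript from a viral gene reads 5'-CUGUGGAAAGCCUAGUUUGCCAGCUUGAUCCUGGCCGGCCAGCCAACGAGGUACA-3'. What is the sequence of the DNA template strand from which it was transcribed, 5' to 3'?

5'-TGTACCTCGTTGGCTGGCCGGCCAGGATCAAGCTGGCAAACTAGGCTTTCCACAG-3'

Replace U with T to get the coding DNA strand: CTGTGGAAAGCCTAGTTTGCCAGCTTGATCCTGGCCGGCCAGCCAACGAGGTACA. The template strand is its reverse complement (complement GACACCTTTCGGATCAAACGGTCGAACTAGGACCGGCCGGTCGGTTGCTCCATGT, then reverse).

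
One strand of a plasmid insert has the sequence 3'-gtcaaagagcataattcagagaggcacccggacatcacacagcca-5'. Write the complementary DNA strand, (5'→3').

The strand is given 3'→5', so its complement runs 5'→3' in the same left-to-right order: pair each base A↔T, G↔C.

5'-CAGTTTCTCGTATTAAGTCTCTCCGTGGGCCTGTAGTGTGTCGGT-3'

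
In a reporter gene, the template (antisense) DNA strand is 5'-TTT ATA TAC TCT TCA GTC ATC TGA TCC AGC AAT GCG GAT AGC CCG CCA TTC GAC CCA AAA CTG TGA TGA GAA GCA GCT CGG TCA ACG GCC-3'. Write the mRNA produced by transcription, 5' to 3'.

The mRNA has the sequence of the coding strand (reverse complement of the template) with T→U. Reverse complement of TTTATATACTCTTCAGTCATCTGATCCAGCAATGCGGATAGCCCGCCATTCGACCCAAAACTGTGATGAGAAGCAGCTCGGTCAACGGCC is GGCCGTTGACCGAGCTGCTTCTCATCACAGTTTTGGGTCGAATGGCGGGCTATCCGCATTGCTGGATCAGATGACTGAAGAGTATATAAA; then T→U.

5'-GGCCGUUGACCGAGCUGCUUCUCAUCACAGUUUUGGGUCGAAUGGCGGGCUAUCCGCAUUGCUGGAUCAGAUGACUGAAGAGUAUAUAAA-3'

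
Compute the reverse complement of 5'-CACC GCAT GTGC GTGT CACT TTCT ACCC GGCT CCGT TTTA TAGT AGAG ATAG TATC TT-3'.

Reading the sequence 3'→5' and pairing each base (A↔T, G↔C) gives the reverse complement directly.

5'-AAGATACTATCTCTACTATAAAACGGAGCCGGGTAGAAAGTGACACGCACATGCGGTG-3'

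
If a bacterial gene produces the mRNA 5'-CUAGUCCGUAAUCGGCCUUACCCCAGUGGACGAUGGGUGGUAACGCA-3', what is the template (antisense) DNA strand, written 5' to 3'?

Replace U with T to get the coding DNA strand: CTAGTCCGTAATCGGCCTTACCCCAGTGGACGATGGGTGGTAACGCA. The template strand is its reverse complement (complement GATCAGGCATTAGCCGGAATGGGGTCACCTGCTACCCACCATTGCGT, then reverse).

5'-TGCGTTACCACCCATCGTCCACTGGGGTAAGGCCGATTACGGACTAG-3'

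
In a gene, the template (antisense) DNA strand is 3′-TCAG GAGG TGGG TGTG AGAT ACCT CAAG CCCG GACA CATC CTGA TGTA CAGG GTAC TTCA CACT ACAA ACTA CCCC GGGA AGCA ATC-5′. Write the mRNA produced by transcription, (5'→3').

Reading the template 3'→5' as shown, RNA polymerase pairs each base (A→U, T→A, G↔C) to build mRNA 5'→3' directly.

5'-AGUCCUCCACCCACACUCUAUGGAGUUCGGGCCUGUGUAGGACUACAUGUCCCAUGAAGUGUGAUGUUUGAUGGGGCCCUUCGUUAG-3'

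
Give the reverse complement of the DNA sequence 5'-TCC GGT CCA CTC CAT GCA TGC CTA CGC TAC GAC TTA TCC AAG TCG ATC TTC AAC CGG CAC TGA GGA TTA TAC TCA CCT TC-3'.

5'-GAAGGTGAGTATAATCCTCAGTGCCGGTTGAAGATCGACTTGGATAAGTCGTAGCGTAGGCATGCATGGAGTGGACCGGA-3'

Reading the sequence 3'→5' and pairing each base (A↔T, G↔C) gives the reverse complement directly.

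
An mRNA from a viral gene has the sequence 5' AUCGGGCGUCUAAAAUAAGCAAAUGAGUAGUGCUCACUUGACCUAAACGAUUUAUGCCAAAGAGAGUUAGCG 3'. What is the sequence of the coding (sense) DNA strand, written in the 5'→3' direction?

The coding DNA strand has the same 5'→3' sequence as the mRNA with U replaced by T.

5'-ATCGGGCGTCTAAAATAAGCAAATGAGTAGTGCTCACTTGACCTAAACGATTTATGCCAAAGAGAGTTAGCG-3'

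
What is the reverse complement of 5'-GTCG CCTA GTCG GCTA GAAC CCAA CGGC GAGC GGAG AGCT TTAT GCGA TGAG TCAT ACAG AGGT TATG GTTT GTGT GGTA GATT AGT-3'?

5'-ACTAATCTACCACACAAACCATAACCTCTGTATGACTCATCGCATAAAGCTCTCCGCTCGCCGTTGGGTTCTAGCCGACTAGGCGAC-3'

Reading the sequence 3'→5' and pairing each base (A↔T, G↔C) gives the reverse complement directly.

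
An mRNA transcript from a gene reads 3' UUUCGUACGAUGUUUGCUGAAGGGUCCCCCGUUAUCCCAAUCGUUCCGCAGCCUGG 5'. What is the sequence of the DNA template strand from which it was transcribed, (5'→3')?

5'-AAAGCATGCTACAAACGACTTCCCAGGGGGCAATAGGGTTAGCAAGGCGTCGGACC-3'

Written 5'→3' the mRNA is GGUCCGACGCCUUGCUAACCCUAUUGCCCCCUGGGAAGUCGUUUGUAGCAUGCUUU, so the coding DNA strand is GGTCCGACGCCTTGCTAACCCTATTGCCCCCTGGGAAGTCGTTTGTAGCATGCTTT. The template is its reverse complement.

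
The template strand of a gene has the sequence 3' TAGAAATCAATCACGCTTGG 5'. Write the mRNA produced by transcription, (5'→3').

5'-AUCUUUAGUUAGUGCGAACC-3'

Reading the template 3'→5' as shown, RNA polymerase pairs each base (A→U, T→A, G↔C) to build mRNA 5'→3' directly.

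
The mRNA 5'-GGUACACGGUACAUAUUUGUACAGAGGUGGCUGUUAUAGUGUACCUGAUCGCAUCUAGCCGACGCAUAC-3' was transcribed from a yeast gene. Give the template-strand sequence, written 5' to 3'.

Replace U with T to get the coding DNA strand: GGTACACGGTACATATTTGTACAGAGGTGGCTGTTATAGTGTACCTGATCGCATCTAGCCGACGCATAC. The template strand is its reverse complement (complement CCATGTGCCATGTATAAACATGTCTCCACCGACAATATCACATGGACTAGCGTAGATCGGCTGCGTATG, then reverse).

5'-GTATGCGTCGGCTAGATGCGATCAGGTACACTATAACAGCCACCTCTGTACAAATATGTACCGTGTACC-3'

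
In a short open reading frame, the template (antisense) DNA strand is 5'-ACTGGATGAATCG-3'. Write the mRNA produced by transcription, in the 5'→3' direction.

5'-CGAUUCAUCCAGU-3'

The mRNA has the sequence of the coding strand (reverse complement of the template) with T→U. Reverse complement of ACTGGATGAATCG is CGATTCATCCAGT; then T→U.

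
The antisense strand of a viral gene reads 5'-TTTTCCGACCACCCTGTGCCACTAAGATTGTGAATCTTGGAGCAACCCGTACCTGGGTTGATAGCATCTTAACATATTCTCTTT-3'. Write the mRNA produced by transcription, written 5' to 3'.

5'-AAAGAGAAUAUGUUAAGAUGCUAUCAACCCAGGUACGGGUUGCUCCAAGAUUCACAAUCUUAGUGGCACAGGGUGGUCGGAAAA-3'

The mRNA has the sequence of the coding strand (reverse complement of the template) with T→U. Reverse complement of TTTTCCGACCACCCTGTGCCACTAAGATTGTGAATCTTGGAGCAACCCGTACCTGGGTTGATAGCATCTTAACATATTCTCTTT is AAAGAGAATATGTTAAGATGCTATCAACCCAGGTACGGGTTGCTCCAAGATTCACAATCTTAGTGGCACAGGGTGGTCGGAAAA; then T→U.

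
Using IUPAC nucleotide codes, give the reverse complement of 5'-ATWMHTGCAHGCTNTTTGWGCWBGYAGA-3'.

Standard pairs A↔T, G↔C; ambiguity codes pair Y↔R, M↔K, W↔W, B↔V, H↔D, N↔N. Complement (TAWKDACGTDCGANAAACWCGWVCRTCT), then reverse for 5'→3'.

5'-TCTRCVWGCWCAAANAGCDTGCADKWAT-3'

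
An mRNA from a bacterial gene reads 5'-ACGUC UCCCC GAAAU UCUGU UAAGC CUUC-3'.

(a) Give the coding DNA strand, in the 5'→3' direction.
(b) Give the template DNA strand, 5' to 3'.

(a) 5'-ACGTCTCCCCGAAATTCTGTTAAGCCTTC-3'
(b) 5'-GAAGGCTTAACAGAATTTCGGGGAGACGT-3'

(a) The coding strand matches the mRNA with U→T.
(b) The template strand is the reverse complement of the coding strand.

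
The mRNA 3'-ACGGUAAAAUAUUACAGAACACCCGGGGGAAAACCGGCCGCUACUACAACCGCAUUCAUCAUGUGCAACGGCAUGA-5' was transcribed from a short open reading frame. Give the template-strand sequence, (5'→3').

Written 5'→3' the mRNA is AGUACGGCAACGUGUACUACUUACGCCAACAUCAUCGCCGGCCAAAAGGGGGCCCACAAGACAUUAUAAAAUGGCA, so the coding DNA strand is AGTACGGCAACGTGTACTACTTACGCCAACATCATCGCCGGCCAAAAGGGGGCCCACAAGACATTATAAAATGGCA. The template is its reverse complement.

5'-TGCCATTTTATAATGTCTTGTGGGCCCCCTTTTGGCCGGCGATGATGTTGGCGTAAGTAGTACACGTTGCCGTACT-3'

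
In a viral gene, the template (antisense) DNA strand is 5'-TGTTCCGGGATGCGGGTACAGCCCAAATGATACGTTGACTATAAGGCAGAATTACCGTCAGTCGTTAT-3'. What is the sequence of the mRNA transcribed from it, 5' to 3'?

RNA polymerase reads the template 3'→5' and synthesizes mRNA 5'→3' by base-pairing (A→U, T→A, G↔C). The complement of the template is ACAAGGCCCTACGCCCATGTCGGGTTTACTATGCAACTGATATTCCGTCTTAATGGCAGTCAGCAATA; antiparallel, so 5'→3' the coding strand is ATAACGACTGACGGTAATTCTGCCTTATAGTCAACGTATCATTTGGGCTGTACCCGCATCCCGGAACA. Replace T with U for the mRNA.

5'-AUAACGACUGACGGUAAUUCUGCCUUAUAGUCAACGUAUCAUUUGGGCUGUACCCGCAUCCCGGAACA-3'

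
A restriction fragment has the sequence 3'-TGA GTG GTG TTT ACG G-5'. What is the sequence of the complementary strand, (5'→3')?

The strand is given 3'→5', so its complement runs 5'→3' in the same left-to-right order: pair each base A↔T, G↔C.

5′-ACTCACCACAAATGCC-3′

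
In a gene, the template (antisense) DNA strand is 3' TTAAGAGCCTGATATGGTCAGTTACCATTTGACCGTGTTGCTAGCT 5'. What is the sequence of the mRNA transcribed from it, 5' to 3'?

Reading the template 3'→5' as shown, RNA polymerase pairs each base (A→U, T→A, G↔C) to build mRNA 5'→3' directly.

5'-AAUUCUCGGACUAUACCAGUCAAUGGUAAACUGGCACAACGAUCGA-3'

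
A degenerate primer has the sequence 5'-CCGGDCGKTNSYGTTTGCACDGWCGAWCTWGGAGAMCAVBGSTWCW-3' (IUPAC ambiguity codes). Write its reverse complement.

Standard pairs A↔T, G↔C; ambiguity codes pair Y↔R, M↔K, W↔W, S↔S, B↔V, D↔H, N↔N. Complement (GGCCHGCMANSRCAAACGTGHCWGCTWGAWCCTCTKGTBVCSAWGW), then reverse for 5'→3'.

5'-WGWASCVBTGKTCTCCWAGWTCGWCHGTGCAAACRSNAMCGHCCGG-3'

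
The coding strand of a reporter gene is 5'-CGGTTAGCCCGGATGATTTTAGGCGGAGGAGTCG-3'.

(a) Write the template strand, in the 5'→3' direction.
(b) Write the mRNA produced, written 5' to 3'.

(a) 5'-CGACTCCTCCGCCTAAAATCATCCGGGCTAACCG-3'
(b) 5'-CGGUUAGCCCGGAUGAUUUUAGGCGGAGGAGUCG-3'

(a) The template strand is the reverse complement of the coding strand: complement GCCAATCGGGCCTACTAAAATCCGCCTCCTCAGC, then reverse.
(b) mRNA matches the coding strand with T→U.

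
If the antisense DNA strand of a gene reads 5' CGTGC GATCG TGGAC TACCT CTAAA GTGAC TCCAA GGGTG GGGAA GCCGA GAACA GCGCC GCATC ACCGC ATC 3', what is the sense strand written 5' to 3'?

The coding strand is complementary and antiparallel to the template: take the complement (A↔T, G↔C) and reverse.

5'-GATGCGGTGATGCGGCGCTGTTCTCGGCTTCCCCACCCTTGGAGTCACTTTAGAGGTAGTCCACGATCGCACG-3'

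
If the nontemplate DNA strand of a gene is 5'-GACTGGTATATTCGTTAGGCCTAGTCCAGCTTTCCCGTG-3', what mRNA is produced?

5'-GACUGGUAUAUUCGUUAGGCCUAGUCCAGCUUUCCCGUG-3'

mRNA has the coding-strand sequence with U in place of T.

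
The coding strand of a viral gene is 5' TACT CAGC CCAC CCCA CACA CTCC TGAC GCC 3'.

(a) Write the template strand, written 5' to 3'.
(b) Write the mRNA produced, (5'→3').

(a) The template strand is the reverse complement of the coding strand: complement ATGAGTCGGGTGGGGTGTGTGAGGACTGCGG, then reverse.
(b) mRNA matches the coding strand with T→U.

(a) 5'-GGCGTCAGGAGTGTGTGGGGTGGGCTGAGTA-3'
(b) 5'-UACUCAGCCCACCCCACACACUCCUGACGCC-3'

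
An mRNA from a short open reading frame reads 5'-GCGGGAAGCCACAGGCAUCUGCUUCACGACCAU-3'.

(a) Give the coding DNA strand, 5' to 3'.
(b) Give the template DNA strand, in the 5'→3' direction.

(a) 5'-GCGGGAAGCCACAGGCATCTGCTTCACGACCAT-3'
(b) 5'-ATGGTCGTGAAGCAGATGCCTGTGGCTTCCCGC-3'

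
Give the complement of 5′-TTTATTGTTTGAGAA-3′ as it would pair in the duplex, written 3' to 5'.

Base-pairing A↔T, G↔C gives the complement. The complementary strand is antiparallel, so paired with a 5'→3' strand it runs 3'→5'.

3'-AAATAACAAACTCTT-5'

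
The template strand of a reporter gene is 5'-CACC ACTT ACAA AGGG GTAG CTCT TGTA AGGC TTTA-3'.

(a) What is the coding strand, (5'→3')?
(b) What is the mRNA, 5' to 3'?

(a) The coding strand is the reverse complement of the template: complement GTGGTGAATGTTTCCCCATCGAGAACATTCCGAAAT, then reverse.
(b) mRNA has the coding-strand sequence with T→U.

(a) 5′-TAAAGCCTTACAAGAGCTACCCCTTTGTAAGTGGTG-3′
(b) 5'-UAAAGCCUUACAAGAGCUACCCCUUUGUAAGUGGUG-3'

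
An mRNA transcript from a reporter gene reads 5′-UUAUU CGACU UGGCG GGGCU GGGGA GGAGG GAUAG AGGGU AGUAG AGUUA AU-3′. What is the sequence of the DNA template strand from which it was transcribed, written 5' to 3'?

5'-ATTAACTCTACTACCCTCTATCCCTCCTCCCCAGCCCCGCCAAGTCGAATAA-3'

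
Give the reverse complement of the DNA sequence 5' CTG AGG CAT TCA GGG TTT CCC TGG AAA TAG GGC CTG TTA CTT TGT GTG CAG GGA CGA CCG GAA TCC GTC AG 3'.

5′-CTGACGGATTCCGGTCGTCCCTGCACACAAAGTAACAGGCCCTATTTCCAGGGAAACCCTGAATGCCTCAG-3′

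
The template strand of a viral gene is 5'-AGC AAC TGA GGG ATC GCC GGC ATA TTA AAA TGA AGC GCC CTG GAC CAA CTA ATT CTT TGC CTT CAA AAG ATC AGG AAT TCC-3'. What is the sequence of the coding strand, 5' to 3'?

The coding strand is complementary and antiparallel to the template: take the complement (A↔T, G↔C) and reverse.

5'-GGAATTCCTGATCTTTTGAAGGCAAAGAATTAGTTGGTCCAGGGCGCTTCATTTTAATATGCCGGCGATCCCTCAGTTGCT-3'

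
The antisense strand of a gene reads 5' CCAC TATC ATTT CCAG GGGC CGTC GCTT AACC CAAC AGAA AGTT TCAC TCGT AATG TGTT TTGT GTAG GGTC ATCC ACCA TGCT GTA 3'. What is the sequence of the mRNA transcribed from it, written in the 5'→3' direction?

5'-UACAGCAUGGUGGAUGACCCUACACAAAACACAUUACGAGUGAAACUUUCUGUUGGGUUAAGCGACGGCCCCUGGAAAUGAUAGUGG-3'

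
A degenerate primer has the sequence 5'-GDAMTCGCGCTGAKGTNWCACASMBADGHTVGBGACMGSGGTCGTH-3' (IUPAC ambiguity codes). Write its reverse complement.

5'-DACGACCSCKGTCVCBADCHTVKSTGTGWNACMTCAGCGCGAKTHC-3'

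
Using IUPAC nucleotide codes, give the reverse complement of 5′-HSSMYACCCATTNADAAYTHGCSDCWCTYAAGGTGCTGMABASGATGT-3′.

Standard pairs A↔T, G↔C; ambiguity codes pair Y↔R, M↔K, W↔W, S↔S, B↔V, D↔H, N↔N. Complement (DSSKRTGGGTAANTHTTRADCGSHGWGARTTCCACGACKTVTSCTACA), then reverse for 5'→3'.

5'-ACATCSTVTKCAGCACCTTRAGWGHSGCDARTTHTNAATGGGTRKSSD-3'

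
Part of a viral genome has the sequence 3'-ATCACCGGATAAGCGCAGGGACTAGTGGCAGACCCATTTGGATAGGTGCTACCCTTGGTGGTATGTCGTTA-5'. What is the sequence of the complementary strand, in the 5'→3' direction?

5'-TAGTGGCCTATTCGCGTCCCTGATCACCGTCTGGGTAAACCTATCCACGATGGGAACCACCATACAGCAAT-3'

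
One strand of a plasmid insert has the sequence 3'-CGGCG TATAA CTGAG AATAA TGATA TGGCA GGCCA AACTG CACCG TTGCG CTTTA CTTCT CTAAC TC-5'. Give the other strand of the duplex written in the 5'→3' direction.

The strand is given 3'→5', so its complement runs 5'→3' in the same left-to-right order: pair each base A↔T, G↔C.

5'-GCCGCATATTGACTCTTATTACTATACCGTCCGGTTTGACGTGGCAACGCGAAATGAAGAGATTGAG-3'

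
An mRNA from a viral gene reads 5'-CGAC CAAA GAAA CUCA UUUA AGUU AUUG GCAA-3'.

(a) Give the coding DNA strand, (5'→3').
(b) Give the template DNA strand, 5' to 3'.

(a) The coding strand matches the mRNA with U→T.
(b) The template strand is the reverse complement of the coding strand.

(a) 5'-CGACCAAAGAAACTCATTTAAGTTATTGGCAA-3'
(b) 5'-TTGCCAATAACTTAAATGAGTTTCTTTGGTCG-3'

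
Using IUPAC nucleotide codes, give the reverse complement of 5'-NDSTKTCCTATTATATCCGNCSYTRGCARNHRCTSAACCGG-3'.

Standard pairs A↔T, G↔C; ambiguity codes pair R↔Y, K↔M, S↔S, D↔H, N↔N. Complement (NHSAMAGGATAATATAGGCNGSRAYCGTYNDYGASTTGGCC), then reverse for 5'→3'.

5'-CCGGTTSAGYDNYTGCYARSGNCGGATATAATAGGAMASHN-3'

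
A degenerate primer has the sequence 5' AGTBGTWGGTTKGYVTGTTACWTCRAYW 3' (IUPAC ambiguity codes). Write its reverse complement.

Standard pairs A↔T, G↔C; ambiguity codes pair R↔Y, K↔M, W↔W, B↔V. Complement (TCAVCAWCCAAMCRBACAATGWAGYTRW), then reverse for 5'→3'.

5'-WRTYGAWGTAACABRCMAACCWACVACT-3'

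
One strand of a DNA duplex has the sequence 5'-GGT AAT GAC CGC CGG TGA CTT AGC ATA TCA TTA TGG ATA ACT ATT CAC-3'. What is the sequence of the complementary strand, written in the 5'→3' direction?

5'-GTGAATAGTTATCCATAATGATATGCTAAGTCACCGGCGGTCATTACC-3'

The complement of GGTAATGACCGCCGGTGACTTAGCATATCATTATGGATAACTATTCAC is CCATTACTGGCGGCCACTGAATCGTATAGTAATACCTATTGATAAGTG (A↔T, G↔C). DNA strands are antiparallel, so the complementary strand runs 3'→5'; reversing gives the 5'→3' form.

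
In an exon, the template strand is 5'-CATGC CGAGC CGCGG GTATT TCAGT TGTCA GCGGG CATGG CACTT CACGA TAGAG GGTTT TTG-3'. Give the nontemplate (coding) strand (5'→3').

5′-CAAAAACCCTCTATCGTGAAGTGCCATGCCCGCTGACAACTGAAATACCCGCGGCTCGGCATG-3′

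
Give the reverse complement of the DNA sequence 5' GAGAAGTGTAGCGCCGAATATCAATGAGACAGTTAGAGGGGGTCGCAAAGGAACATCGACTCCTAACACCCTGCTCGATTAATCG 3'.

Complement each base (A↔T, G↔C): CTCTTCACATCGCGGCTTATAGTTACTCTGTCAATCTCCCCCAGCGTTTCCTTGTAGCTGAGGATTGTGGGACGAGCTAATTAGC. Then reverse.

5′-CGATTAATCGAGCAGGGTGTTAGGAGTCGATGTTCCTTTGCGACCCCCTCTAACTGTCTCATTGATATTCGGCGCTACACTTCTC-3′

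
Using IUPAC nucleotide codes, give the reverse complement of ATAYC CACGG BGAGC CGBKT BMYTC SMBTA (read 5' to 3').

5'-TAVKSGARKVAMVCGGCTCVCCGTGGRTAT-3'

Standard pairs A↔T, G↔C; ambiguity codes pair Y↔R, M↔K, S↔S, B↔V. Complement (TATRGGTGCCVCTCGGCVMAVKRAGSKVAT), then reverse for 5'→3'.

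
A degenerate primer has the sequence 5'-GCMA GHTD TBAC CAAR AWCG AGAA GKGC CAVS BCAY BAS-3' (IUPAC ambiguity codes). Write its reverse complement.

Standard pairs A↔T, G↔C; ambiguity codes pair R↔Y, M↔K, W↔W, S↔S, B↔V, D↔H. Complement (CGKTCDAHAVTGGTTYTWGCTCTTCMCGGTBSVGTRVTS), then reverse for 5'→3'.

5'-STVRTGVSBTGGCMCTTCTCGWTYTTGGTVAHADCTKGC-3'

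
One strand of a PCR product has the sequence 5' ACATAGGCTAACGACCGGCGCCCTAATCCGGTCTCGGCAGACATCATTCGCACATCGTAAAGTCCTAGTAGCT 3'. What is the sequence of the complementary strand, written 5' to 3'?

5'-AGCTACTAGGACTTTACGATGTGCGAATGATGTCTGCCGAGACCGGATTAGGGCGCCGGTCGTTAGCCTATGT-3'

The complement of ACATAGGCTAACGACCGGCGCCCTAATCCGGTCTCGGCAGACATCATTCGCACATCGTAAAGTCCTAGTAGCT is TGTATCCGATTGCTGGCCGCGGGATTAGGCCAGAGCCGTCTGTAGTAAGCGTGTAGCATTTCAGGATCATCGA (A↔T, G↔C). DNA strands are antiparallel, so the complementary strand runs 3'→5'; reversing gives the 5'→3' form.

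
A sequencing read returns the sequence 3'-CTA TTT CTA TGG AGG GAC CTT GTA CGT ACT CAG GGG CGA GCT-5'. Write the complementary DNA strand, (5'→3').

The strand is given 3'→5', so its complement runs 5'→3' in the same left-to-right order: pair each base A↔T, G↔C.

5'-GATAAAGATACCTCCCTGGAACATGCATGAGTCCCCGCTCGA-3'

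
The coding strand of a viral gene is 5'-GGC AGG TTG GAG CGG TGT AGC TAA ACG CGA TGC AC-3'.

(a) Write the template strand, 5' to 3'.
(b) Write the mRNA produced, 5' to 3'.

(a) The template strand is the reverse complement of the coding strand: complement CCGTCCAACCTCGCCACATCGATTTGCGCTACGTG, then reverse.
(b) mRNA matches the coding strand with T→U.

(a) 5'-GTGCATCGCGTTTAGCTACACCGCTCCAACCTGCC-3'
(b) 5'-GGCAGGUUGGAGCGGUGUAGCUAAACGCGAUGCAC-3'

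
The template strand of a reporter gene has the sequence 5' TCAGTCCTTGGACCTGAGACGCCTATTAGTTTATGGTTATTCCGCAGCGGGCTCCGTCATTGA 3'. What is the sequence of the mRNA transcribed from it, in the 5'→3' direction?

The mRNA has the sequence of the coding strand (reverse complement of the template) with T→U. Reverse complement of TCAGTCCTTGGACCTGAGACGCCTATTAGTTTATGGTTATTCCGCAGCGGGCTCCGTCATTGA is TCAATGACGGAGCCCGCTGCGGAATAACCATAAACTAATAGGCGTCTCAGGTCCAAGGACTGA; then T→U.

5'-UCAAUGACGGAGCCCGCUGCGGAAUAACCAUAAACUAAUAGGCGUCUCAGGUCCAAGGACUGA-3'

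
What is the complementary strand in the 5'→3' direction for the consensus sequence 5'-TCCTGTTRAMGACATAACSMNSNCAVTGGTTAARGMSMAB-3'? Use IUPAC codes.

5'-VTKSKCYTTAACCABTGNSNKSGTTATGTCKTYAACAGGA-3'

Standard pairs A↔T, G↔C; ambiguity codes pair R↔Y, M↔K, S↔S, B↔V, N↔N. Complement (AGGACAAYTKCTGTATTGSKNSNGTBACCAATTYCKSKTV), then reverse for 5'→3'.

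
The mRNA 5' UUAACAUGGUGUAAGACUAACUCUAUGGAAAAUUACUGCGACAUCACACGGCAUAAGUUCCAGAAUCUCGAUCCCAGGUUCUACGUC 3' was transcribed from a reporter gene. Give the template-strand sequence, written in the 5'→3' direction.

Replace U with T to get the coding DNA strand: TTAACATGGTGTAAGACTAACTCTATGGAAAATTACTGCGACATCACACGGCATAAGTTCCAGAATCTCGATCCCAGGTTCTACGTC. The template strand is its reverse complement (complement AATTGTACCACATTCTGATTGAGATACCTTTTAATGACGCTGTAGTGTGCCGTATTCAAGGTCTTAGAGCTAGGGTCCAAGATGCAG, then reverse).

5'-GACGTAGAACCTGGGATCGAGATTCTGGAACTTATGCCGTGTGATGTCGCAGTAATTTTCCATAGAGTTAGTCTTACACCATGTTAA-3'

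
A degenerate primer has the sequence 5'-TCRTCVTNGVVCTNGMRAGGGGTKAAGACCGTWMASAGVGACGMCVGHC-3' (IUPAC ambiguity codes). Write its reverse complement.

Standard pairs A↔T, G↔C; ambiguity codes pair R↔Y, M↔K, W↔W, S↔S, H↔D, V↔B, N↔N. Complement (AGYAGBANCBBGANCKYTCCCCAMTTCTGGCAWKTSTCBCTGCKGBCDG), then reverse for 5'→3'.

5'-GDCBGKCGTCBCTSTKWACGGTCTTMACCCCTYKCNAGBBCNABGAYGA-3'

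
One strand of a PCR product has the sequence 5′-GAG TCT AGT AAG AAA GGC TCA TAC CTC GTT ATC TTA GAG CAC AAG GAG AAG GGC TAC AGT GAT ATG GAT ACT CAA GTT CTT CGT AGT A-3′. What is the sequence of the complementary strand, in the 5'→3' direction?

5′-TACTACGAAGAACTTGAGTATCCATATCACTGTAGCCCTTCTCCTTGTGCTCTAAGATAACGAGGTATGAGCCTTTCTTACTAGACTC-3′

The complement of GAGTCTAGTAAGAAAGGCTCATACCTCGTTATCTTAGAGCACAAGGAGAAGGGCTACAGTGATATGGATACTCAAGTTCTTCGTAGTA is CTCAGATCATTCTTTCCGAGTATGGAGCAATAGAATCTCGTGTTCCTCTTCCCGATGTCACTATACCTATGAGTTCAAGAAGCATCAT (A↔T, G↔C). DNA strands are antiparallel, so the complementary strand runs 3'→5'; reversing gives the 5'→3' form.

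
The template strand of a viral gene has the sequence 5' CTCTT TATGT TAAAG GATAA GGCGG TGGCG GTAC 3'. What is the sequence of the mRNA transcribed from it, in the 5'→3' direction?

RNA polymerase reads the template 3'→5' and synthesizes mRNA 5'→3' by base-pairing (A→U, T→A, G↔C). The complement of the template is GAGAAATACAATTTCCTATTCCGCCACCGCCATG; antiparallel, so 5'→3' the coding strand is GTACCGCCACCGCCTTATCCTTTAACATAAAGAG. Replace T with U for the mRNA.

5'-GUACCGCCACCGCCUUAUCCUUUAACAUAAAGAG-3'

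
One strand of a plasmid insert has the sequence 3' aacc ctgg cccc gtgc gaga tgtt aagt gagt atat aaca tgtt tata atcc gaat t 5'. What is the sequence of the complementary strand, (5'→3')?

5′-TTGGGACCGGGGCACGCTCTACAATTCACTCATATATTGTACAAATATTAGGCTTAA-3′

The strand is given 3'→5', so its complement runs 5'→3' in the same left-to-right order: pair each base A↔T, G↔C.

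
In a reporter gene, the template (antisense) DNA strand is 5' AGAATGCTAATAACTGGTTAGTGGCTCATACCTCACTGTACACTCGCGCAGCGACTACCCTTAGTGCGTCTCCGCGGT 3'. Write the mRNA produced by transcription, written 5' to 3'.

5'-ACCGCGGAGACGCACUAAGGGUAGUCGCUGCGCGAGUGUACAGUGAGGUAUGAGCCACUAACCAGUUAUUAGCAUUCU-3'

The mRNA has the sequence of the coding strand (reverse complement of the template) with T→U. Reverse complement of AGAATGCTAATAACTGGTTAGTGGCTCATACCTCACTGTACACTCGCGCAGCGACTACCCTTAGTGCGTCTCCGCGGT is ACCGCGGAGACGCACTAAGGGTAGTCGCTGCGCGAGTGTACAGTGAGGTATGAGCCACTAACCAGTTATTAGCATTCT; then T→U.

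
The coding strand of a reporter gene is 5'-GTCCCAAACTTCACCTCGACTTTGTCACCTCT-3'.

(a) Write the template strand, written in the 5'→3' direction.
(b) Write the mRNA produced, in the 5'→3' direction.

(a) 5'-AGAGGTGACAAAGTCGAGGTGAAGTTTGGGAC-3'
(b) 5'-GUCCCAAACUUCACCUCGACUUUGUCACCUCU-3'

(a) The template strand is the reverse complement of the coding strand: complement CAGGGTTTGAAGTGGAGCTGAAACAGTGGAGA, then reverse.
(b) mRNA matches the coding strand with T→U.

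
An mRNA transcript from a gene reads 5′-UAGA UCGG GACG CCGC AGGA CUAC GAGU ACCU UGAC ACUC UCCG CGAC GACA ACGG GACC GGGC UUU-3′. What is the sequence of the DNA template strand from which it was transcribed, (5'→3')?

Replace U with T to get the coding DNA strand: TAGATCGGGACGCCGCAGGACTACGAGTACCTTGACACTCTCCGCGACGACAACGGGACCGGGCTTT. The template strand is its reverse complement (complement ATCTAGCCCTGCGGCGTCCTGATGCTCATGGAACTGTGAGAGGCGCTGCTGTTGCCCTGGCCCGAAA, then reverse).

5'-AAAGCCCGGTCCCGTTGTCGTCGCGGAGAGTGTCAAGGTACTCGTAGTCCTGCGGCGTCCCGATCTA-3'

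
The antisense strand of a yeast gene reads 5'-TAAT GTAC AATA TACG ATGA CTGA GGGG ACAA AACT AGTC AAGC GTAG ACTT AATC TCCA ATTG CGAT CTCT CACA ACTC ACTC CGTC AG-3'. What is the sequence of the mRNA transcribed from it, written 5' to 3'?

The mRNA has the sequence of the coding strand (reverse complement of the template) with T→U. Reverse complement of TAATGTACAATATACGATGACTGAGGGGACAAAACTAGTCAAGCGTAGACTTAATCTCCAATTGCGATCTCTCACAACTCACTCCGTCAG is CTGACGGAGTGAGTTGTGAGAGATCGCAATTGGAGATTAAGTCTACGCTTGACTAGTTTTGTCCCCTCAGTCATCGTATATTGTACATTA; then T→U.

5'-CUGACGGAGUGAGUUGUGAGAGAUCGCAAUUGGAGAUUAAGUCUACGCUUGACUAGUUUUGUCCCCUCAGUCAUCGUAUAUUGUACAUUA-3'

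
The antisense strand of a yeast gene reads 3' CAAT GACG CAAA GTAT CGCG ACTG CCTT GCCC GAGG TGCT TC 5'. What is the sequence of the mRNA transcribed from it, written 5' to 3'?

5′-GUUACUGCGUUUCAUAGCGCUGACGGAACGGGCUCCACGAAG-3′

Reading the template 3'→5' as shown, RNA polymerase pairs each base (A→U, T→A, G↔C) to build mRNA 5'→3' directly.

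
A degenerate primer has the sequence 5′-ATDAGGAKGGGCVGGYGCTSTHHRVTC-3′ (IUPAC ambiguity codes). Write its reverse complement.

Standard pairs A↔T, G↔C; ambiguity codes pair R↔Y, K↔M, S↔S, D↔H, V↔B. Complement (TAHTCCTMCCCGBCCRCGASADDYBAG), then reverse for 5'→3'.

5′-GABYDDASAGCRCCBGCCCMTCCTHAT-3′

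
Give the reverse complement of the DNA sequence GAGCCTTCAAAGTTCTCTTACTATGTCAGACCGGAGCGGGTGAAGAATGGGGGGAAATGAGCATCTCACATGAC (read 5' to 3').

5'-GTCATGTGAGATGCTCATTTCCCCCCATTCTTCACCCGCTCCGGTCTGACATAGTAAGAGAACTTTGAAGGCTC-3'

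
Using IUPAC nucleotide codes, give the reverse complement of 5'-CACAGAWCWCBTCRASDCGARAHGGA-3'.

Standard pairs A↔T, G↔C; ambiguity codes pair R↔Y, W↔W, S↔S, B↔V, D↔H. Complement (GTGTCTWGWGVAGYTSHGCTYTDCCT), then reverse for 5'→3'.

5′-TCCDTYTCGHSTYGAVGWGWTCTGTG-3′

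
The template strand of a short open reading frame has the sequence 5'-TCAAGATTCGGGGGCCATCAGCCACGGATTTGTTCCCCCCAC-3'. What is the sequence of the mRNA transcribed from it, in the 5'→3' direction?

RNA polymerase reads the template 3'→5' and synthesizes mRNA 5'→3' by base-pairing (A→U, T→A, G↔C). The complement of the template is AGTTCTAAGCCCCCGGTAGTCGGTGCCTAAACAAGGGGGGTG; antiparallel, so 5'→3' the coding strand is GTGGGGGGAACAAATCCGTGGCTGATGGCCCCCGAATCTTGA. Replace T with U for the mRNA.

5'-GUGGGGGGAACAAAUCCGUGGCUGAUGGCCCCCGAAUCUUGA-3'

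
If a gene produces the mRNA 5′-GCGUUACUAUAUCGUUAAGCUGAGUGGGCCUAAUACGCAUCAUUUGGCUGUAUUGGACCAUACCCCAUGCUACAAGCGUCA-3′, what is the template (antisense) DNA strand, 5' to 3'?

Replace U with T to get the coding DNA strand: GCGTTACTATATCGTTAAGCTGAGTGGGCCTAATACGCATCATTTGGCTGTATTGGACCATACCCCATGCTACAAGCGTCA. The template strand is its reverse complement (complement CGCAATGATATAGCAATTCGACTCACCCGGATTATGCGTAGTAAACCGACATAACCTGGTATGGGGTACGATGTTCGCAGT, then reverse).

5'-TGACGCTTGTAGCATGGGGTATGGTCCAATACAGCCAAATGATGCGTATTAGGCCCACTCAGCTTAACGATATAGTAACGC-3'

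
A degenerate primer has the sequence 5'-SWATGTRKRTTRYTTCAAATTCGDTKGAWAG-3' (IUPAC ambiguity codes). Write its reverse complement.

5'-CTWTCMAHCGAATTTGAARYAAYMYACATWS-3'

Standard pairs A↔T, G↔C; ambiguity codes pair R↔Y, K↔M, W↔W, S↔S, D↔H. Complement (SWTACAYMYAAYRAAGTTTAAGCHAMCTWTC), then reverse for 5'→3'.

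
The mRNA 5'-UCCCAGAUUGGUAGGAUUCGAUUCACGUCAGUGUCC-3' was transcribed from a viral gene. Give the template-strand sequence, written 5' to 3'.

5'-GGACACTGACGTGAATCGAATCCTACCAATCTGGGA-3'

Replace U with T to get the coding DNA strand: TCCCAGATTGGTAGGATTCGATTCACGTCAGTGTCC. The template strand is its reverse complement (complement AGGGTCTAACCATCCTAAGCTAAGTGCAGTCACAGG, then reverse).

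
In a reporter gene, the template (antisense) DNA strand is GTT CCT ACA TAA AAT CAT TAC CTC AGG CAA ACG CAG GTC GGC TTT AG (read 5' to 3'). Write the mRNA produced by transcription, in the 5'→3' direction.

5'-CUAAAGCCGACCUGCGUUUGCCUGAGGUAAUGAUUUUAUGUAGGAAC-3'

The mRNA has the sequence of the coding strand (reverse complement of the template) with T→U. Reverse complement of GTTCCTACATAAAATCATTACCTCAGGCAAACGCAGGTCGGCTTTAG is CTAAAGCCGACCTGCGTTTGCCTGAGGTAATGATTTTATGTAGGAAC; then T→U.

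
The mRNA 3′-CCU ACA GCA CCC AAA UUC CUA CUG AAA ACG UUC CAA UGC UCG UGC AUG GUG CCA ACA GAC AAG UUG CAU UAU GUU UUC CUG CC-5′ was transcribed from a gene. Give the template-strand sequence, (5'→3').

5'-GGATGTCGTGGGTTTAAGGATGACTTTTGCAAGGTTACGAGCACGTACCACGGTTGTCTGTTCAACGTAATACAAAAGGACGG-3'

Written 5'→3' the mRNA is CCGUCCUUUUGUAUUACGUUGAACAGACAACCGUGGUACGUGCUCGUAACCUUGCAAAAGUCAUCCUUAAACCCACGACAUCC, so the coding DNA strand is CCGTCCTTTTGTATTACGTTGAACAGACAACCGTGGTACGTGCTCGTAACCTTGCAAAAGTCATCCTTAAACCCACGACATCC. The template is its reverse complement.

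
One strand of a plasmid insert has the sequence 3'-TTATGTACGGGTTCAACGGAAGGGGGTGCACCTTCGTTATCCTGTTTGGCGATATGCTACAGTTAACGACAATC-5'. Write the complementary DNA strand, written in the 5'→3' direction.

5'-AATACATGCCCAAGTTGCCTTCCCCCACGTGGAAGCAATAGGACAAACCGCTATACGATGTCAATTGCTGTTAG-3'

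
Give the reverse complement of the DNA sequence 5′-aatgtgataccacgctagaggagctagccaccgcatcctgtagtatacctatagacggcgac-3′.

5′-GTCGCCGTCTATAGGTATACTACAGGATGCGGTGGCTAGCTCCTCTAGCGTGGTATCACATT-3′

Complement each base (A↔T, G↔C): TTACACTATGGTGCGATCTCCTCGATCGGTGGCGTAGGACATCATATGGATATCTGCCGCTG. Then reverse.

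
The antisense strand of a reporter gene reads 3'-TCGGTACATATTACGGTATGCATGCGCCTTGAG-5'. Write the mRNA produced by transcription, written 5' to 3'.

Reading the template 3'→5' as shown, RNA polymerase pairs each base (A→U, T→A, G↔C) to build mRNA 5'→3' directly.

5′-AGCCAUGUAUAAUGCCAUACGUACGCGGAACUC-3′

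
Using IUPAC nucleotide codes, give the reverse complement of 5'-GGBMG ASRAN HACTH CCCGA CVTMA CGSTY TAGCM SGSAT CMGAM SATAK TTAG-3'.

5'-CTAAMTATSKTCKGATSCSKGCTARASCGTKABGTCGGGDAGTDNTYSTCKVCC-3'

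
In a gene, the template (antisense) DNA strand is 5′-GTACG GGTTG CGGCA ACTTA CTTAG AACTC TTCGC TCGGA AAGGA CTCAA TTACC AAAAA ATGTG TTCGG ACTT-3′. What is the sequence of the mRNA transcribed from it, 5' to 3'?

5'-AAGUCCGAACACAUUUUUUGGUAAUUGAGUCCUUUCCGAGCGAAGAGUUCUAAGUAAGUUGCCGCAACCCGUAC-3'

The mRNA has the sequence of the coding strand (reverse complement of the template) with T→U. Reverse complement of GTACGGGTTGCGGCAACTTACTTAGAACTCTTCGCTCGGAAAGGACTCAATTACCAAAAAATGTGTTCGGACTT is AAGTCCGAACACATTTTTTGGTAATTGAGTCCTTTCCGAGCGAAGAGTTCTAAGTAAGTTGCCGCAACCCGTAC; then T→U.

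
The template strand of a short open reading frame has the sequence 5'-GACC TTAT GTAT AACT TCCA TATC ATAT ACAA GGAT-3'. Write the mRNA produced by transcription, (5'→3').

5'-AUCCUUGUAUAUGAUAUGGAAGUUAUACAUAAGGUC-3'

RNA polymerase reads the template 3'→5' and synthesizes mRNA 5'→3' by base-pairing (A→U, T→A, G↔C). The complement of the template is CTGGAATACATATTGAAGGTATAGTATATGTTCCTA; antiparallel, so 5'→3' the coding strand is ATCCTTGTATATGATATGGAAGTTATACATAAGGTC. Replace T with U for the mRNA.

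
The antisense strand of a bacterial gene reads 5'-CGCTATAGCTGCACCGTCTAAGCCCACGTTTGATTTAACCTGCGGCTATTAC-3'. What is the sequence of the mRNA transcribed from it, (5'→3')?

The mRNA has the sequence of the coding strand (reverse complement of the template) with T→U. Reverse complement of CGCTATAGCTGCACCGTCTAAGCCCACGTTTGATTTAACCTGCGGCTATTAC is GTAATAGCCGCAGGTTAAATCAAACGTGGGCTTAGACGGTGCAGCTATAGCG; then T→U.

5'-GUAAUAGCCGCAGGUUAAAUCAAACGUGGGCUUAGACGGUGCAGCUAUAGCG-3'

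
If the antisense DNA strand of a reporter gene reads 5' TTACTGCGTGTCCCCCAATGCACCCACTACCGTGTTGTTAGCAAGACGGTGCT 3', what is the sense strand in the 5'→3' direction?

5'-AGCACCGTCTTGCTAACAACACGGTAGTGGGTGCATTGGGGGACACGCAGTAA-3'

The coding strand is complementary and antiparallel to the template: take the complement (A↔T, G↔C) and reverse.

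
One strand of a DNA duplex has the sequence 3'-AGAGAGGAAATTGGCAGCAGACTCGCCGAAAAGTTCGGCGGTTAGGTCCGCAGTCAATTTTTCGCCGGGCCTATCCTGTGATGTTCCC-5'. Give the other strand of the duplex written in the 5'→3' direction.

5'-TCTCTCCTTTAACCGTCGTCTGAGCGGCTTTTCAAGCCGCCAATCCAGGCGTCAGTTAAAAAGCGGCCCGGATAGGACACTACAAGGG-3'

The strand is given 3'→5', so its complement runs 5'→3' in the same left-to-right order: pair each base A↔T, G↔C.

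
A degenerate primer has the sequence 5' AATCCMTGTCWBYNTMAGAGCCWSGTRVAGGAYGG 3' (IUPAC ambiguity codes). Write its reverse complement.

5'-CCRTCCTBYACSWGGCTCTKANRVWGACAKGGATT-3'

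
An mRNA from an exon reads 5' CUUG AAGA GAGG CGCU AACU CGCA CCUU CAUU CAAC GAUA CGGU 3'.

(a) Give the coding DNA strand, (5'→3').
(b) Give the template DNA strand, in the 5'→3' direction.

(a) 5'-CTTGAAGAGAGGCGCTAACTCGCACCTTCATTCAACGATACGGT-3'
(b) 5'-ACCGTATCGTTGAATGAAGGTGCGAGTTAGCGCCTCTCTTCAAG-3'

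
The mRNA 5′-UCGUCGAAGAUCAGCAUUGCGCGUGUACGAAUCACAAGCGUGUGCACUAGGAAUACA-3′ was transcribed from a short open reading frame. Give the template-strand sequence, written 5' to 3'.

5'-TGTATTCCTAGTGCACACGCTTGTGATTCGTACACGCGCAATGCTGATCTTCGACGA-3'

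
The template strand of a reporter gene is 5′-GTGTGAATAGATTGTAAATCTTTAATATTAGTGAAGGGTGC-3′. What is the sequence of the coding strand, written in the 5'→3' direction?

5'-GCACCCTTCACTAATATTAAAGATTTACAATCTATTCACAC-3'

The coding strand is complementary and antiparallel to the template: take the complement (A↔T, G↔C) and reverse.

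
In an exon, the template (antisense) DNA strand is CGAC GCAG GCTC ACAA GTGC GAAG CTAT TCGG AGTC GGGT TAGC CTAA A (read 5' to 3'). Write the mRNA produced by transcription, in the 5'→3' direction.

The mRNA has the sequence of the coding strand (reverse complement of the template) with T→U. Reverse complement of CGACGCAGGCTCACAAGTGCGAAGCTATTCGGAGTCGGGTTAGCCTAAA is TTTAGGCTAACCCGACTCCGAATAGCTTCGCACTTGTGAGCCTGCGTCG; then T→U.

5'-UUUAGGCUAACCCGACUCCGAAUAGCUUCGCACUUGUGAGCCUGCGUCG-3'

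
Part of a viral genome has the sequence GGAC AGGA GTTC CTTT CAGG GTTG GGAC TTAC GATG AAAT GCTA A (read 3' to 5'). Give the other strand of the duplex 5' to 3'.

The strand is given 3'→5', so its complement runs 5'→3' in the same left-to-right order: pair each base A↔T, G↔C.

5'-CCTGTCCTCAAGGAAAGTCCCAACCCTGAATGCTACTTTACGATT-3'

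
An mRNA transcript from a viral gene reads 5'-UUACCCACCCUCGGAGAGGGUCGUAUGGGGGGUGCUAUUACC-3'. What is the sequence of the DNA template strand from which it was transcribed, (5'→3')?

Replace U with T to get the coding DNA strand: TTACCCACCCTCGGAGAGGGTCGTATGGGGGGTGCTATTACC. The template strand is its reverse complement (complement AATGGGTGGGAGCCTCTCCCAGCATACCCCCCACGATAATGG, then reverse).

5'-GGTAATAGCACCCCCCATACGACCCTCTCCGAGGGTGGGTAA-3'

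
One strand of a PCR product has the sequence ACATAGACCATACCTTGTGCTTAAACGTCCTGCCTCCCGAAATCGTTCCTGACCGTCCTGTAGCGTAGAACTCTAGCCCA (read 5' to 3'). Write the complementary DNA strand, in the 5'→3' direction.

Pairing A↔T and G↔C gives TGTATCTGGTATGGAACACGAATTTGCAGGACGGAGGGCTTTAGCAAGGACTGGCAGGACATCGCATCTTGAGATCGGGT, running 3'→5'. Reverse for the 5'→3' convention.

5'-TGGGCTAGAGTTCTACGCTACAGGACGGTCAGGAACGATTTCGGGAGGCAGGACGTTTAAGCACAAGGTATGGTCTATGT-3'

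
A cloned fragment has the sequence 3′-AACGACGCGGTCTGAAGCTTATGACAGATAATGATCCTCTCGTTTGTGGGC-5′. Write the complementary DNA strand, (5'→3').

The strand is given 3'→5', so its complement runs 5'→3' in the same left-to-right order: pair each base A↔T, G↔C.

5′-TTGCTGCGCCAGACTTCGAATACTGTCTATTACTAGGAGAGCAAACACCCG-3′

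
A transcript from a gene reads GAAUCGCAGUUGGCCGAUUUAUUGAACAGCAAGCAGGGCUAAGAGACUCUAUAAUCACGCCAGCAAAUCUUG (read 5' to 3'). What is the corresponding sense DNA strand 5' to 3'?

The coding DNA strand has the same 5'→3' sequence as the mRNA with U replaced by T.

5'-GAATCGCAGTTGGCCGATTTATTGAACAGCAAGCAGGGCTAAGAGACTCTATAATCACGCCAGCAAATCTTG-3'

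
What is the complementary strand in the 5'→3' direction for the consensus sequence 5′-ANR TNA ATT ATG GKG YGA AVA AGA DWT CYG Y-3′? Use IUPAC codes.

5'-RCRGAWHTCTTBTTCRCMCCATAATTNAYNT-3'

Standard pairs A↔T, G↔C; ambiguity codes pair R↔Y, K↔M, W↔W, D↔H, V↔B, N↔N. Complement (TNYANTTAATACCMCRCTTBTTCTHWAGRCR), then reverse for 5'→3'.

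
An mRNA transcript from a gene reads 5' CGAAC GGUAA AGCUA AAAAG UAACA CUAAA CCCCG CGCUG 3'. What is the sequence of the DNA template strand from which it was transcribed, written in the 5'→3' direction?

Replace U with T to get the coding DNA strand: CGAACGGTAAAGCTAAAAAGTAACACTAAACCCCGCGCTG. The template strand is its reverse complement (complement GCTTGCCATTTCGATTTTTCATTGTGATTTGGGGCGCGAC, then reverse).

5'-CAGCGCGGGGTTTAGTGTTACTTTTTAGCTTTACCGTTCG-3'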